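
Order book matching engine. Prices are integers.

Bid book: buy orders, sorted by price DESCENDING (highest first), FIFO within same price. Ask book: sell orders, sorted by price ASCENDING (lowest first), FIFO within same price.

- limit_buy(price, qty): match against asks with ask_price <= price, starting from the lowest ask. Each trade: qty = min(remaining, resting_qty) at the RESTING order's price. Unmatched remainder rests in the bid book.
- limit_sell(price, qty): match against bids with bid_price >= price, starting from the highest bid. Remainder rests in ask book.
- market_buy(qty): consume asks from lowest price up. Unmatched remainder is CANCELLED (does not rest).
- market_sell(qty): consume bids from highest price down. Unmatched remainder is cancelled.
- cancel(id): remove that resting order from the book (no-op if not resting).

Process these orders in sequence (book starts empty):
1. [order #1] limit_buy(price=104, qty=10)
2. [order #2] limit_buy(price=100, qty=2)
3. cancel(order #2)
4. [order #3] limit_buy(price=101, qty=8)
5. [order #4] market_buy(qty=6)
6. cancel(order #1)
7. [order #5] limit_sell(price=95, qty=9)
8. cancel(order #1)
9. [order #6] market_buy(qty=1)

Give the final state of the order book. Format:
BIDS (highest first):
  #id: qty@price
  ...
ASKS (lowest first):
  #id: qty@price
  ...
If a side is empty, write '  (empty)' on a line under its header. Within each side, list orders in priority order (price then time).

Answer: BIDS (highest first):
  (empty)
ASKS (lowest first):
  (empty)

Derivation:
After op 1 [order #1] limit_buy(price=104, qty=10): fills=none; bids=[#1:10@104] asks=[-]
After op 2 [order #2] limit_buy(price=100, qty=2): fills=none; bids=[#1:10@104 #2:2@100] asks=[-]
After op 3 cancel(order #2): fills=none; bids=[#1:10@104] asks=[-]
After op 4 [order #3] limit_buy(price=101, qty=8): fills=none; bids=[#1:10@104 #3:8@101] asks=[-]
After op 5 [order #4] market_buy(qty=6): fills=none; bids=[#1:10@104 #3:8@101] asks=[-]
After op 6 cancel(order #1): fills=none; bids=[#3:8@101] asks=[-]
After op 7 [order #5] limit_sell(price=95, qty=9): fills=#3x#5:8@101; bids=[-] asks=[#5:1@95]
After op 8 cancel(order #1): fills=none; bids=[-] asks=[#5:1@95]
After op 9 [order #6] market_buy(qty=1): fills=#6x#5:1@95; bids=[-] asks=[-]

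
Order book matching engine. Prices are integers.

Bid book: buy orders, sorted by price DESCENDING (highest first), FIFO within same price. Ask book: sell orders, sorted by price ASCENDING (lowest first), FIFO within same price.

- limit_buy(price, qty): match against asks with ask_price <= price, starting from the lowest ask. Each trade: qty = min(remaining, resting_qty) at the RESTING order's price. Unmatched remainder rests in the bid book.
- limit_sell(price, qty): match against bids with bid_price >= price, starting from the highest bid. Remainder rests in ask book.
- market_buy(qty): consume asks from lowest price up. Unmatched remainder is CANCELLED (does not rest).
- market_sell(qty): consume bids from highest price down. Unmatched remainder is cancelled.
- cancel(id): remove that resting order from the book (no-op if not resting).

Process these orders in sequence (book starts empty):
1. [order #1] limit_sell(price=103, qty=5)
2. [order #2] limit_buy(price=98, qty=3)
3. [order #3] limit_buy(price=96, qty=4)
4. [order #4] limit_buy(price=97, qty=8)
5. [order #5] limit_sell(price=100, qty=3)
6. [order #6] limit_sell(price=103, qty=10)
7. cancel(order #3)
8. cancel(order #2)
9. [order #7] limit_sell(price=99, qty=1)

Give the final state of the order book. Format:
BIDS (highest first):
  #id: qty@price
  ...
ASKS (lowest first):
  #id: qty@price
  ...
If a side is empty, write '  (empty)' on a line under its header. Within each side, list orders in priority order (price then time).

Answer: BIDS (highest first):
  #4: 8@97
ASKS (lowest first):
  #7: 1@99
  #5: 3@100
  #1: 5@103
  #6: 10@103

Derivation:
After op 1 [order #1] limit_sell(price=103, qty=5): fills=none; bids=[-] asks=[#1:5@103]
After op 2 [order #2] limit_buy(price=98, qty=3): fills=none; bids=[#2:3@98] asks=[#1:5@103]
After op 3 [order #3] limit_buy(price=96, qty=4): fills=none; bids=[#2:3@98 #3:4@96] asks=[#1:5@103]
After op 4 [order #4] limit_buy(price=97, qty=8): fills=none; bids=[#2:3@98 #4:8@97 #3:4@96] asks=[#1:5@103]
After op 5 [order #5] limit_sell(price=100, qty=3): fills=none; bids=[#2:3@98 #4:8@97 #3:4@96] asks=[#5:3@100 #1:5@103]
After op 6 [order #6] limit_sell(price=103, qty=10): fills=none; bids=[#2:3@98 #4:8@97 #3:4@96] asks=[#5:3@100 #1:5@103 #6:10@103]
After op 7 cancel(order #3): fills=none; bids=[#2:3@98 #4:8@97] asks=[#5:3@100 #1:5@103 #6:10@103]
After op 8 cancel(order #2): fills=none; bids=[#4:8@97] asks=[#5:3@100 #1:5@103 #6:10@103]
After op 9 [order #7] limit_sell(price=99, qty=1): fills=none; bids=[#4:8@97] asks=[#7:1@99 #5:3@100 #1:5@103 #6:10@103]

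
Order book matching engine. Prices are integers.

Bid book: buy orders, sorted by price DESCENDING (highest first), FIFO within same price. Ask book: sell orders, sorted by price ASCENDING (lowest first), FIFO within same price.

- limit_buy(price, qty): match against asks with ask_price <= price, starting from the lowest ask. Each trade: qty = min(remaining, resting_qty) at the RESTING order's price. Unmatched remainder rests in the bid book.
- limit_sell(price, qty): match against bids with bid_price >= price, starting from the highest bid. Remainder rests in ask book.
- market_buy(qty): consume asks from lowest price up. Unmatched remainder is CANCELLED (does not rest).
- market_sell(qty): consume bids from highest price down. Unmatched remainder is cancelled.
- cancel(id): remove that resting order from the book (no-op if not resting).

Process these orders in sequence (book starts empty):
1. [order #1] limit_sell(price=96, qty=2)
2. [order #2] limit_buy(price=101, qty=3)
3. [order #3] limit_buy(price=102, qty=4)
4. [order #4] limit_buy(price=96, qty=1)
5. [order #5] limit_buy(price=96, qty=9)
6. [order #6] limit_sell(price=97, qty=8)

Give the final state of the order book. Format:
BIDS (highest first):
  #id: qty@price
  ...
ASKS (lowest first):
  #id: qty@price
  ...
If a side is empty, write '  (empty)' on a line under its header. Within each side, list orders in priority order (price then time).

Answer: BIDS (highest first):
  #4: 1@96
  #5: 9@96
ASKS (lowest first):
  #6: 3@97

Derivation:
After op 1 [order #1] limit_sell(price=96, qty=2): fills=none; bids=[-] asks=[#1:2@96]
After op 2 [order #2] limit_buy(price=101, qty=3): fills=#2x#1:2@96; bids=[#2:1@101] asks=[-]
After op 3 [order #3] limit_buy(price=102, qty=4): fills=none; bids=[#3:4@102 #2:1@101] asks=[-]
After op 4 [order #4] limit_buy(price=96, qty=1): fills=none; bids=[#3:4@102 #2:1@101 #4:1@96] asks=[-]
After op 5 [order #5] limit_buy(price=96, qty=9): fills=none; bids=[#3:4@102 #2:1@101 #4:1@96 #5:9@96] asks=[-]
After op 6 [order #6] limit_sell(price=97, qty=8): fills=#3x#6:4@102 #2x#6:1@101; bids=[#4:1@96 #5:9@96] asks=[#6:3@97]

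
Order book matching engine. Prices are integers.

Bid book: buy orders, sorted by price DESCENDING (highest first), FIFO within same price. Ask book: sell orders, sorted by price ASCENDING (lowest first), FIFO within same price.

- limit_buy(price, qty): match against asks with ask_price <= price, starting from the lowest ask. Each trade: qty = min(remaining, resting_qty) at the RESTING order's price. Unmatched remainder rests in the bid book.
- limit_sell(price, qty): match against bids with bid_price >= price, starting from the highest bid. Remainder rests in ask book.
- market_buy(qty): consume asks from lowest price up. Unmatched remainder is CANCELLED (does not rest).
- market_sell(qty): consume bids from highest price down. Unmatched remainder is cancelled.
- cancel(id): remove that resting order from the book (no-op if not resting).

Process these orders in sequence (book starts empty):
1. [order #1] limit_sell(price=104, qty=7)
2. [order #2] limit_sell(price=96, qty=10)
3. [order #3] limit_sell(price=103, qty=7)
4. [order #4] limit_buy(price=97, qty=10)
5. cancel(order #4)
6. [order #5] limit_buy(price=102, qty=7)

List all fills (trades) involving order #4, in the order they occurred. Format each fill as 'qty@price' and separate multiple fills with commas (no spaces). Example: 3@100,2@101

Answer: 10@96

Derivation:
After op 1 [order #1] limit_sell(price=104, qty=7): fills=none; bids=[-] asks=[#1:7@104]
After op 2 [order #2] limit_sell(price=96, qty=10): fills=none; bids=[-] asks=[#2:10@96 #1:7@104]
After op 3 [order #3] limit_sell(price=103, qty=7): fills=none; bids=[-] asks=[#2:10@96 #3:7@103 #1:7@104]
After op 4 [order #4] limit_buy(price=97, qty=10): fills=#4x#2:10@96; bids=[-] asks=[#3:7@103 #1:7@104]
After op 5 cancel(order #4): fills=none; bids=[-] asks=[#3:7@103 #1:7@104]
After op 6 [order #5] limit_buy(price=102, qty=7): fills=none; bids=[#5:7@102] asks=[#3:7@103 #1:7@104]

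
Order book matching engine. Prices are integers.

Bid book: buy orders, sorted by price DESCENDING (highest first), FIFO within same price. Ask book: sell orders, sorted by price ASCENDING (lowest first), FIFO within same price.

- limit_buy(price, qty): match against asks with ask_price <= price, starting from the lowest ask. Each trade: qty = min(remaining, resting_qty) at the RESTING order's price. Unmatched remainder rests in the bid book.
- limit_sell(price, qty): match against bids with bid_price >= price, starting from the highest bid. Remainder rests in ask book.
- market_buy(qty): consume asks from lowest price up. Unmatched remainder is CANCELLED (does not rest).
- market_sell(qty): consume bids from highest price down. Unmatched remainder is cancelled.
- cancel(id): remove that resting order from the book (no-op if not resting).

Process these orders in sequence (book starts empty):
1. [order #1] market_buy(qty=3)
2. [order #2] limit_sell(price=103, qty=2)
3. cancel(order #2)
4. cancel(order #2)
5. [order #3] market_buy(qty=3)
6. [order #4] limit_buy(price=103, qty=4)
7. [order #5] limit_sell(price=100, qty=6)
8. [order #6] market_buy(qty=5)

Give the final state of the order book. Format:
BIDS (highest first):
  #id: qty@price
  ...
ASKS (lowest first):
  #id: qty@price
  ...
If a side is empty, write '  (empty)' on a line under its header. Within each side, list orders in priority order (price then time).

After op 1 [order #1] market_buy(qty=3): fills=none; bids=[-] asks=[-]
After op 2 [order #2] limit_sell(price=103, qty=2): fills=none; bids=[-] asks=[#2:2@103]
After op 3 cancel(order #2): fills=none; bids=[-] asks=[-]
After op 4 cancel(order #2): fills=none; bids=[-] asks=[-]
After op 5 [order #3] market_buy(qty=3): fills=none; bids=[-] asks=[-]
After op 6 [order #4] limit_buy(price=103, qty=4): fills=none; bids=[#4:4@103] asks=[-]
After op 7 [order #5] limit_sell(price=100, qty=6): fills=#4x#5:4@103; bids=[-] asks=[#5:2@100]
After op 8 [order #6] market_buy(qty=5): fills=#6x#5:2@100; bids=[-] asks=[-]

Answer: BIDS (highest first):
  (empty)
ASKS (lowest first):
  (empty)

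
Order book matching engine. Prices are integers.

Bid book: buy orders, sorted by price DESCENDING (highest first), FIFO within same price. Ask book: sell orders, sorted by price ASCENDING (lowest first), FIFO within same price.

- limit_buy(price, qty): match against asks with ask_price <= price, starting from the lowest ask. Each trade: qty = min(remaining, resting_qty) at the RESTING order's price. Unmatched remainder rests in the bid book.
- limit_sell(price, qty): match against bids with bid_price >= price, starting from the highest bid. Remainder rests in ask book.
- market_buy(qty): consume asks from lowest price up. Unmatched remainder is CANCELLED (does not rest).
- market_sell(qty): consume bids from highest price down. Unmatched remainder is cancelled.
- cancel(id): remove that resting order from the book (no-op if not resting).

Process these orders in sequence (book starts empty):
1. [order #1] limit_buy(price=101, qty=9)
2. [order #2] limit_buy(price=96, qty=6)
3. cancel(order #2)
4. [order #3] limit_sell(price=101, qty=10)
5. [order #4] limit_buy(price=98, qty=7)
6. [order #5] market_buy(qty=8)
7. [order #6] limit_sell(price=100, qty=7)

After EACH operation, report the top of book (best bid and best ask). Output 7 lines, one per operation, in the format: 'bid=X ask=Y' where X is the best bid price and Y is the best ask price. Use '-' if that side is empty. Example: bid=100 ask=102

Answer: bid=101 ask=-
bid=101 ask=-
bid=101 ask=-
bid=- ask=101
bid=98 ask=101
bid=98 ask=-
bid=98 ask=100

Derivation:
After op 1 [order #1] limit_buy(price=101, qty=9): fills=none; bids=[#1:9@101] asks=[-]
After op 2 [order #2] limit_buy(price=96, qty=6): fills=none; bids=[#1:9@101 #2:6@96] asks=[-]
After op 3 cancel(order #2): fills=none; bids=[#1:9@101] asks=[-]
After op 4 [order #3] limit_sell(price=101, qty=10): fills=#1x#3:9@101; bids=[-] asks=[#3:1@101]
After op 5 [order #4] limit_buy(price=98, qty=7): fills=none; bids=[#4:7@98] asks=[#3:1@101]
After op 6 [order #5] market_buy(qty=8): fills=#5x#3:1@101; bids=[#4:7@98] asks=[-]
After op 7 [order #6] limit_sell(price=100, qty=7): fills=none; bids=[#4:7@98] asks=[#6:7@100]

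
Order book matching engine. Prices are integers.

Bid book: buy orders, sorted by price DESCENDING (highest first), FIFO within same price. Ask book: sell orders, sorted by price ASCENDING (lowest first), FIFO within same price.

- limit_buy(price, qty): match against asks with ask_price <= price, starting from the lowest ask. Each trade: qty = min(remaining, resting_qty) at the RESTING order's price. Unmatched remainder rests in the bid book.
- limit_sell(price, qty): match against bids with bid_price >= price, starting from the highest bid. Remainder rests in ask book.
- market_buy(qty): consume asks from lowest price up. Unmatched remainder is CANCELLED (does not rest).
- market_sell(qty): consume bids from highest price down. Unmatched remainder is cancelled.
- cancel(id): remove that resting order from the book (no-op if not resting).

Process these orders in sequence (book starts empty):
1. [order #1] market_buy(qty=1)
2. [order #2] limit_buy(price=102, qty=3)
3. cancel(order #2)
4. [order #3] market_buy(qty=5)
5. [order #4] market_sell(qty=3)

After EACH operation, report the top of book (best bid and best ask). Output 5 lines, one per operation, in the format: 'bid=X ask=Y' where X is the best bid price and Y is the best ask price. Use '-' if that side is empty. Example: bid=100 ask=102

Answer: bid=- ask=-
bid=102 ask=-
bid=- ask=-
bid=- ask=-
bid=- ask=-

Derivation:
After op 1 [order #1] market_buy(qty=1): fills=none; bids=[-] asks=[-]
After op 2 [order #2] limit_buy(price=102, qty=3): fills=none; bids=[#2:3@102] asks=[-]
After op 3 cancel(order #2): fills=none; bids=[-] asks=[-]
After op 4 [order #3] market_buy(qty=5): fills=none; bids=[-] asks=[-]
After op 5 [order #4] market_sell(qty=3): fills=none; bids=[-] asks=[-]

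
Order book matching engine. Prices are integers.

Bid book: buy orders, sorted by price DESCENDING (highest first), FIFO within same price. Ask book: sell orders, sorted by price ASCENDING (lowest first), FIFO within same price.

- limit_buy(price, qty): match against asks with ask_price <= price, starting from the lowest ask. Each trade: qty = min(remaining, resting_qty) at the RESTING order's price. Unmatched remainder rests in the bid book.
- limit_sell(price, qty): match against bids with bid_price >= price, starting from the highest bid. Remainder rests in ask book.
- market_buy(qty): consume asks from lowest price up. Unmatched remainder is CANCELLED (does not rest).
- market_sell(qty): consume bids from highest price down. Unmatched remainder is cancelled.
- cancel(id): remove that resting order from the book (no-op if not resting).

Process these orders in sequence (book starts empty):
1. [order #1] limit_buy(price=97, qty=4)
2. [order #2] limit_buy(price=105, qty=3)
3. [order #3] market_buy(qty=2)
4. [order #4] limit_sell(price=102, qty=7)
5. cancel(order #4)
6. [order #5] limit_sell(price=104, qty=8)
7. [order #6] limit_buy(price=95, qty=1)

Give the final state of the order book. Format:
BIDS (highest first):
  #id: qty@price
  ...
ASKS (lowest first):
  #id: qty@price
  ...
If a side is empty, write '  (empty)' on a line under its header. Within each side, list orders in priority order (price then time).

After op 1 [order #1] limit_buy(price=97, qty=4): fills=none; bids=[#1:4@97] asks=[-]
After op 2 [order #2] limit_buy(price=105, qty=3): fills=none; bids=[#2:3@105 #1:4@97] asks=[-]
After op 3 [order #3] market_buy(qty=2): fills=none; bids=[#2:3@105 #1:4@97] asks=[-]
After op 4 [order #4] limit_sell(price=102, qty=7): fills=#2x#4:3@105; bids=[#1:4@97] asks=[#4:4@102]
After op 5 cancel(order #4): fills=none; bids=[#1:4@97] asks=[-]
After op 6 [order #5] limit_sell(price=104, qty=8): fills=none; bids=[#1:4@97] asks=[#5:8@104]
After op 7 [order #6] limit_buy(price=95, qty=1): fills=none; bids=[#1:4@97 #6:1@95] asks=[#5:8@104]

Answer: BIDS (highest first):
  #1: 4@97
  #6: 1@95
ASKS (lowest first):
  #5: 8@104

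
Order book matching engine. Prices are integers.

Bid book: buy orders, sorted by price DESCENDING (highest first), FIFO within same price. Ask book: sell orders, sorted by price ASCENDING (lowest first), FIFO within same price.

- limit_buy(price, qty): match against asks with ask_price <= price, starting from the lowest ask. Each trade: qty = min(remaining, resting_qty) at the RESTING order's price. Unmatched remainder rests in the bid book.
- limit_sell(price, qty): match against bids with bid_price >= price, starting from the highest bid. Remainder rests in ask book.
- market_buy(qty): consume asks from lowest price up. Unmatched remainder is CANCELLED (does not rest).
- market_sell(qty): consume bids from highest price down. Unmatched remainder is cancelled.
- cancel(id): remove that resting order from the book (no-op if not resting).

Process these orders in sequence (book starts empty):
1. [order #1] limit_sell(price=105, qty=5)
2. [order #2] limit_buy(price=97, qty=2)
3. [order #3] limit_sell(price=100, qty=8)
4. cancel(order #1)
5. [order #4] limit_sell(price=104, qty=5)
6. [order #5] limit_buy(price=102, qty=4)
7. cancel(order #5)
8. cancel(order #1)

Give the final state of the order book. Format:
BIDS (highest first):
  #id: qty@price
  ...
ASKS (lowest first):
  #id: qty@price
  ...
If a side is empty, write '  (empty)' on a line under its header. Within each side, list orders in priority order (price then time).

Answer: BIDS (highest first):
  #2: 2@97
ASKS (lowest first):
  #3: 4@100
  #4: 5@104

Derivation:
After op 1 [order #1] limit_sell(price=105, qty=5): fills=none; bids=[-] asks=[#1:5@105]
After op 2 [order #2] limit_buy(price=97, qty=2): fills=none; bids=[#2:2@97] asks=[#1:5@105]
After op 3 [order #3] limit_sell(price=100, qty=8): fills=none; bids=[#2:2@97] asks=[#3:8@100 #1:5@105]
After op 4 cancel(order #1): fills=none; bids=[#2:2@97] asks=[#3:8@100]
After op 5 [order #4] limit_sell(price=104, qty=5): fills=none; bids=[#2:2@97] asks=[#3:8@100 #4:5@104]
After op 6 [order #5] limit_buy(price=102, qty=4): fills=#5x#3:4@100; bids=[#2:2@97] asks=[#3:4@100 #4:5@104]
After op 7 cancel(order #5): fills=none; bids=[#2:2@97] asks=[#3:4@100 #4:5@104]
After op 8 cancel(order #1): fills=none; bids=[#2:2@97] asks=[#3:4@100 #4:5@104]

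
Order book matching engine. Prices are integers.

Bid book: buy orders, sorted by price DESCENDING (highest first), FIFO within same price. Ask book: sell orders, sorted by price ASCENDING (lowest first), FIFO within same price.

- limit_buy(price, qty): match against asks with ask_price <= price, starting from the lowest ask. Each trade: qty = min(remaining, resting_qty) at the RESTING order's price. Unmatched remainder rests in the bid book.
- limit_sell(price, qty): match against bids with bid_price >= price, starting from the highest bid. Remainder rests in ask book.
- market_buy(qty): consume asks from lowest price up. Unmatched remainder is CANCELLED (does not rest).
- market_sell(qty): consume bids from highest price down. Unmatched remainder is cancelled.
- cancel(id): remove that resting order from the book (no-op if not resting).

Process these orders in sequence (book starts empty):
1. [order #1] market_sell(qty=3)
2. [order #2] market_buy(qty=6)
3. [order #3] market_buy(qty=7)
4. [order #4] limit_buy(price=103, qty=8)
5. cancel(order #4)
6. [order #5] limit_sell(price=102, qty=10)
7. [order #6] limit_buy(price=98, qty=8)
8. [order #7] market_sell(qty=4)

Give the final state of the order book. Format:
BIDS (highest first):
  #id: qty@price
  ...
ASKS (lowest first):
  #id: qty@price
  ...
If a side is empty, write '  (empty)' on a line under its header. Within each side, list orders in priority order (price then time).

Answer: BIDS (highest first):
  #6: 4@98
ASKS (lowest first):
  #5: 10@102

Derivation:
After op 1 [order #1] market_sell(qty=3): fills=none; bids=[-] asks=[-]
After op 2 [order #2] market_buy(qty=6): fills=none; bids=[-] asks=[-]
After op 3 [order #3] market_buy(qty=7): fills=none; bids=[-] asks=[-]
After op 4 [order #4] limit_buy(price=103, qty=8): fills=none; bids=[#4:8@103] asks=[-]
After op 5 cancel(order #4): fills=none; bids=[-] asks=[-]
After op 6 [order #5] limit_sell(price=102, qty=10): fills=none; bids=[-] asks=[#5:10@102]
After op 7 [order #6] limit_buy(price=98, qty=8): fills=none; bids=[#6:8@98] asks=[#5:10@102]
After op 8 [order #7] market_sell(qty=4): fills=#6x#7:4@98; bids=[#6:4@98] asks=[#5:10@102]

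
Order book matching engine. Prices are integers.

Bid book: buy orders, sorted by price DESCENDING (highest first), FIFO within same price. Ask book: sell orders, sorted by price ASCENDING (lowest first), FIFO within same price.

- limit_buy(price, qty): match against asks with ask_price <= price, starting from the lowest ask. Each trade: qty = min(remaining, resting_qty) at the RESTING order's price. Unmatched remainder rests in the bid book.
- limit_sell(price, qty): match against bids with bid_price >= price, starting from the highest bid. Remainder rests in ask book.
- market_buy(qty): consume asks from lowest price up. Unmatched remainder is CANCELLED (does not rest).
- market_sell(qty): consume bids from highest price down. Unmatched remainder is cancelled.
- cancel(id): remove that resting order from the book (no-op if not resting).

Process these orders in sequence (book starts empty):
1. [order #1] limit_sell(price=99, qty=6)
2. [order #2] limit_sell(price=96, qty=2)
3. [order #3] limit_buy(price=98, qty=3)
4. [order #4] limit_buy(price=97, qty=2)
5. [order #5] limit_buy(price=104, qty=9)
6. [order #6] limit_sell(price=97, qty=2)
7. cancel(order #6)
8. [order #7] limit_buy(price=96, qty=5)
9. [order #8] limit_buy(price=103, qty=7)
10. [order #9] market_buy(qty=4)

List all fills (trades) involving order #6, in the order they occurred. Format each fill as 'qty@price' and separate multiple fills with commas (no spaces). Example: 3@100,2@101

Answer: 2@104

Derivation:
After op 1 [order #1] limit_sell(price=99, qty=6): fills=none; bids=[-] asks=[#1:6@99]
After op 2 [order #2] limit_sell(price=96, qty=2): fills=none; bids=[-] asks=[#2:2@96 #1:6@99]
After op 3 [order #3] limit_buy(price=98, qty=3): fills=#3x#2:2@96; bids=[#3:1@98] asks=[#1:6@99]
After op 4 [order #4] limit_buy(price=97, qty=2): fills=none; bids=[#3:1@98 #4:2@97] asks=[#1:6@99]
After op 5 [order #5] limit_buy(price=104, qty=9): fills=#5x#1:6@99; bids=[#5:3@104 #3:1@98 #4:2@97] asks=[-]
After op 6 [order #6] limit_sell(price=97, qty=2): fills=#5x#6:2@104; bids=[#5:1@104 #3:1@98 #4:2@97] asks=[-]
After op 7 cancel(order #6): fills=none; bids=[#5:1@104 #3:1@98 #4:2@97] asks=[-]
After op 8 [order #7] limit_buy(price=96, qty=5): fills=none; bids=[#5:1@104 #3:1@98 #4:2@97 #7:5@96] asks=[-]
After op 9 [order #8] limit_buy(price=103, qty=7): fills=none; bids=[#5:1@104 #8:7@103 #3:1@98 #4:2@97 #7:5@96] asks=[-]
After op 10 [order #9] market_buy(qty=4): fills=none; bids=[#5:1@104 #8:7@103 #3:1@98 #4:2@97 #7:5@96] asks=[-]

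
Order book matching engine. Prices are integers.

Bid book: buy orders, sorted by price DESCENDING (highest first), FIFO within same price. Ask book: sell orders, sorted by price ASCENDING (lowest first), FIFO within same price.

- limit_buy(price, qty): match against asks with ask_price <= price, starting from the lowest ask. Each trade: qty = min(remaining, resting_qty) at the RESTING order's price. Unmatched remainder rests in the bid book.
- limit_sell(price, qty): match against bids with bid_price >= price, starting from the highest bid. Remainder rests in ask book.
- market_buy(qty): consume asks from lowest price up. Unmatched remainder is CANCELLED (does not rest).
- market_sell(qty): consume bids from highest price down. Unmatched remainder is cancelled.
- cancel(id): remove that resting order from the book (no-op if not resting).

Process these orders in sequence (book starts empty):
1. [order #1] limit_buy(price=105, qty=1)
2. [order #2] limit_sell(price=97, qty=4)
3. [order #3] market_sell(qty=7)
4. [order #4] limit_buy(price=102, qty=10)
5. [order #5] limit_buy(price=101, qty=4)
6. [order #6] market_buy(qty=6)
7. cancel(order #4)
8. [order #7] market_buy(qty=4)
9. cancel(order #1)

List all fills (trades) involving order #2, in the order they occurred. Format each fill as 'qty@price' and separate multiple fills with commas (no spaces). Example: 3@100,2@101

After op 1 [order #1] limit_buy(price=105, qty=1): fills=none; bids=[#1:1@105] asks=[-]
After op 2 [order #2] limit_sell(price=97, qty=4): fills=#1x#2:1@105; bids=[-] asks=[#2:3@97]
After op 3 [order #3] market_sell(qty=7): fills=none; bids=[-] asks=[#2:3@97]
After op 4 [order #4] limit_buy(price=102, qty=10): fills=#4x#2:3@97; bids=[#4:7@102] asks=[-]
After op 5 [order #5] limit_buy(price=101, qty=4): fills=none; bids=[#4:7@102 #5:4@101] asks=[-]
After op 6 [order #6] market_buy(qty=6): fills=none; bids=[#4:7@102 #5:4@101] asks=[-]
After op 7 cancel(order #4): fills=none; bids=[#5:4@101] asks=[-]
After op 8 [order #7] market_buy(qty=4): fills=none; bids=[#5:4@101] asks=[-]
After op 9 cancel(order #1): fills=none; bids=[#5:4@101] asks=[-]

Answer: 1@105,3@97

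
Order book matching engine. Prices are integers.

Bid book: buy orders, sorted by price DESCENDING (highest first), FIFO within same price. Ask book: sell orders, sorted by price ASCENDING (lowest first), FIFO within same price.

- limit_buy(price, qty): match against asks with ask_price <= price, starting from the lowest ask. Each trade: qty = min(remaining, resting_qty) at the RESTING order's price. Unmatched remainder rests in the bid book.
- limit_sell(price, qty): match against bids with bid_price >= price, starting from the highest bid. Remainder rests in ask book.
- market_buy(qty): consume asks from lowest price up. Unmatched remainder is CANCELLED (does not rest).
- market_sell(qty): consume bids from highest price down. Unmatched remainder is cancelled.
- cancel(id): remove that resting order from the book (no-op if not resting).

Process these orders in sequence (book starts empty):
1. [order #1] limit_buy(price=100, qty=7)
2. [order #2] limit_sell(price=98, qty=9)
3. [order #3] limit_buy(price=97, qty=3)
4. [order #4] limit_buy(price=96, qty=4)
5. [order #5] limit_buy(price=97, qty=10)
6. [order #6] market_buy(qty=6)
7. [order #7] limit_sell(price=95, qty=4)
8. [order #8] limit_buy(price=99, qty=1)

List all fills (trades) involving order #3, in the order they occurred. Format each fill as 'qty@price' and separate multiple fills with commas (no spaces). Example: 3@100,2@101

After op 1 [order #1] limit_buy(price=100, qty=7): fills=none; bids=[#1:7@100] asks=[-]
After op 2 [order #2] limit_sell(price=98, qty=9): fills=#1x#2:7@100; bids=[-] asks=[#2:2@98]
After op 3 [order #3] limit_buy(price=97, qty=3): fills=none; bids=[#3:3@97] asks=[#2:2@98]
After op 4 [order #4] limit_buy(price=96, qty=4): fills=none; bids=[#3:3@97 #4:4@96] asks=[#2:2@98]
After op 5 [order #5] limit_buy(price=97, qty=10): fills=none; bids=[#3:3@97 #5:10@97 #4:4@96] asks=[#2:2@98]
After op 6 [order #6] market_buy(qty=6): fills=#6x#2:2@98; bids=[#3:3@97 #5:10@97 #4:4@96] asks=[-]
After op 7 [order #7] limit_sell(price=95, qty=4): fills=#3x#7:3@97 #5x#7:1@97; bids=[#5:9@97 #4:4@96] asks=[-]
After op 8 [order #8] limit_buy(price=99, qty=1): fills=none; bids=[#8:1@99 #5:9@97 #4:4@96] asks=[-]

Answer: 3@97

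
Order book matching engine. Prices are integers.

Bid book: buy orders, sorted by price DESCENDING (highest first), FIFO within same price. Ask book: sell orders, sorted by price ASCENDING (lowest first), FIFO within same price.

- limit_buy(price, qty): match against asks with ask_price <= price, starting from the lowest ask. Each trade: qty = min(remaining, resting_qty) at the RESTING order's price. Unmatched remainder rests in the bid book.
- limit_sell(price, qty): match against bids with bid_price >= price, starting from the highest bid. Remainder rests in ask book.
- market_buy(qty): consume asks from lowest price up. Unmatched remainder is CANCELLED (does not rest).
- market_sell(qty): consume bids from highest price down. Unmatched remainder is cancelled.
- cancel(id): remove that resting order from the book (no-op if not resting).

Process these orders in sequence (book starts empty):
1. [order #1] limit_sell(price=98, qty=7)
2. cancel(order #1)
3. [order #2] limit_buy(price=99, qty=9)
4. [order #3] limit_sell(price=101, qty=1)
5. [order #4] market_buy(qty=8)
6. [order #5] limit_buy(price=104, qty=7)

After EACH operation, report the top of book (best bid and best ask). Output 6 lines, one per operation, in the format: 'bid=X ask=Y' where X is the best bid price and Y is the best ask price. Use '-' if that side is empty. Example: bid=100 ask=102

Answer: bid=- ask=98
bid=- ask=-
bid=99 ask=-
bid=99 ask=101
bid=99 ask=-
bid=104 ask=-

Derivation:
After op 1 [order #1] limit_sell(price=98, qty=7): fills=none; bids=[-] asks=[#1:7@98]
After op 2 cancel(order #1): fills=none; bids=[-] asks=[-]
After op 3 [order #2] limit_buy(price=99, qty=9): fills=none; bids=[#2:9@99] asks=[-]
After op 4 [order #3] limit_sell(price=101, qty=1): fills=none; bids=[#2:9@99] asks=[#3:1@101]
After op 5 [order #4] market_buy(qty=8): fills=#4x#3:1@101; bids=[#2:9@99] asks=[-]
After op 6 [order #5] limit_buy(price=104, qty=7): fills=none; bids=[#5:7@104 #2:9@99] asks=[-]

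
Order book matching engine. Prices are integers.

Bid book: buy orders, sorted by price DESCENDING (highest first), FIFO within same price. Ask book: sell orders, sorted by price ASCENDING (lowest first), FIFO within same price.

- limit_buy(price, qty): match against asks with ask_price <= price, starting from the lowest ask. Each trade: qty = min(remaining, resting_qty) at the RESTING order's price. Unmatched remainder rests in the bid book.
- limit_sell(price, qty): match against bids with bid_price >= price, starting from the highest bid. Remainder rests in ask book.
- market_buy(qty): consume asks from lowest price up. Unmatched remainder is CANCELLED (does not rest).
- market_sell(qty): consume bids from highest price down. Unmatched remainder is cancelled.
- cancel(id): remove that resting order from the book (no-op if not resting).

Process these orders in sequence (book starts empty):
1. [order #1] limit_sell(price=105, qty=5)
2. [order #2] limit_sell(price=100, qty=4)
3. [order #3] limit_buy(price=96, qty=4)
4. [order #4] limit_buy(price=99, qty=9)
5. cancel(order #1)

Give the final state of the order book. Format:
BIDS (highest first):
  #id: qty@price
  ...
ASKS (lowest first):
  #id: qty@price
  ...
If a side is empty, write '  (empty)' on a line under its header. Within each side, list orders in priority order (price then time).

Answer: BIDS (highest first):
  #4: 9@99
  #3: 4@96
ASKS (lowest first):
  #2: 4@100

Derivation:
After op 1 [order #1] limit_sell(price=105, qty=5): fills=none; bids=[-] asks=[#1:5@105]
After op 2 [order #2] limit_sell(price=100, qty=4): fills=none; bids=[-] asks=[#2:4@100 #1:5@105]
After op 3 [order #3] limit_buy(price=96, qty=4): fills=none; bids=[#3:4@96] asks=[#2:4@100 #1:5@105]
After op 4 [order #4] limit_buy(price=99, qty=9): fills=none; bids=[#4:9@99 #3:4@96] asks=[#2:4@100 #1:5@105]
After op 5 cancel(order #1): fills=none; bids=[#4:9@99 #3:4@96] asks=[#2:4@100]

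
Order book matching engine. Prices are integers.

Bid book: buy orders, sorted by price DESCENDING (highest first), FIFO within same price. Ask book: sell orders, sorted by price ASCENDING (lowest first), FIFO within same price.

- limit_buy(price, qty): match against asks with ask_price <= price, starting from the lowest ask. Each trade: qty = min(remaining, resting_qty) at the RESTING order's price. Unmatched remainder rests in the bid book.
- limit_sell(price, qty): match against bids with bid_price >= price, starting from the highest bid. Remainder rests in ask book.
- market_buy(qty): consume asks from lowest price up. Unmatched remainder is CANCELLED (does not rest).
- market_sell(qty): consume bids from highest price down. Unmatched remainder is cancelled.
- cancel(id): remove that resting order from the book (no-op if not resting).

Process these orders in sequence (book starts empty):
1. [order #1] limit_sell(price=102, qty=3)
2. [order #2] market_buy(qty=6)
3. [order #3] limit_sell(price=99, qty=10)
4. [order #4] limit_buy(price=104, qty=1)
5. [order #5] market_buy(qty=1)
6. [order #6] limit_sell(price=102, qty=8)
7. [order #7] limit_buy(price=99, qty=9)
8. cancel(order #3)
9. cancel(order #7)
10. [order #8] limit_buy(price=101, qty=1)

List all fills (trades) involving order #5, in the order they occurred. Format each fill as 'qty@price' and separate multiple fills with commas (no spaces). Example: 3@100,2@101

Answer: 1@99

Derivation:
After op 1 [order #1] limit_sell(price=102, qty=3): fills=none; bids=[-] asks=[#1:3@102]
After op 2 [order #2] market_buy(qty=6): fills=#2x#1:3@102; bids=[-] asks=[-]
After op 3 [order #3] limit_sell(price=99, qty=10): fills=none; bids=[-] asks=[#3:10@99]
After op 4 [order #4] limit_buy(price=104, qty=1): fills=#4x#3:1@99; bids=[-] asks=[#3:9@99]
After op 5 [order #5] market_buy(qty=1): fills=#5x#3:1@99; bids=[-] asks=[#3:8@99]
After op 6 [order #6] limit_sell(price=102, qty=8): fills=none; bids=[-] asks=[#3:8@99 #6:8@102]
After op 7 [order #7] limit_buy(price=99, qty=9): fills=#7x#3:8@99; bids=[#7:1@99] asks=[#6:8@102]
After op 8 cancel(order #3): fills=none; bids=[#7:1@99] asks=[#6:8@102]
After op 9 cancel(order #7): fills=none; bids=[-] asks=[#6:8@102]
After op 10 [order #8] limit_buy(price=101, qty=1): fills=none; bids=[#8:1@101] asks=[#6:8@102]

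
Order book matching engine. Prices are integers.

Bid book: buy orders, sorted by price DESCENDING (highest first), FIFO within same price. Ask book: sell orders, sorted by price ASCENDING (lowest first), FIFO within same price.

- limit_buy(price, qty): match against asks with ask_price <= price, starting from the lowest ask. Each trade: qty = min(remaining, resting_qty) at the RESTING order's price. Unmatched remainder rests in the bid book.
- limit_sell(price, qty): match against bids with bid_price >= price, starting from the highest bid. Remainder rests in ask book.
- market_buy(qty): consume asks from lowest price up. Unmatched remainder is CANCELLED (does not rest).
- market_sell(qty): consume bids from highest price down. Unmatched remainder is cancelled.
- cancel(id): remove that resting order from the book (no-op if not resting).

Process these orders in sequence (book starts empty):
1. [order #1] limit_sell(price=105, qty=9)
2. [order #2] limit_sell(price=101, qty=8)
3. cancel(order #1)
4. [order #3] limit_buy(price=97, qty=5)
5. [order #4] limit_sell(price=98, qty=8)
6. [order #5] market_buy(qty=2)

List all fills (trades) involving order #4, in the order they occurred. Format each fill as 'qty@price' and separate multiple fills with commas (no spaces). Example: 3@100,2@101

After op 1 [order #1] limit_sell(price=105, qty=9): fills=none; bids=[-] asks=[#1:9@105]
After op 2 [order #2] limit_sell(price=101, qty=8): fills=none; bids=[-] asks=[#2:8@101 #1:9@105]
After op 3 cancel(order #1): fills=none; bids=[-] asks=[#2:8@101]
After op 4 [order #3] limit_buy(price=97, qty=5): fills=none; bids=[#3:5@97] asks=[#2:8@101]
After op 5 [order #4] limit_sell(price=98, qty=8): fills=none; bids=[#3:5@97] asks=[#4:8@98 #2:8@101]
After op 6 [order #5] market_buy(qty=2): fills=#5x#4:2@98; bids=[#3:5@97] asks=[#4:6@98 #2:8@101]

Answer: 2@98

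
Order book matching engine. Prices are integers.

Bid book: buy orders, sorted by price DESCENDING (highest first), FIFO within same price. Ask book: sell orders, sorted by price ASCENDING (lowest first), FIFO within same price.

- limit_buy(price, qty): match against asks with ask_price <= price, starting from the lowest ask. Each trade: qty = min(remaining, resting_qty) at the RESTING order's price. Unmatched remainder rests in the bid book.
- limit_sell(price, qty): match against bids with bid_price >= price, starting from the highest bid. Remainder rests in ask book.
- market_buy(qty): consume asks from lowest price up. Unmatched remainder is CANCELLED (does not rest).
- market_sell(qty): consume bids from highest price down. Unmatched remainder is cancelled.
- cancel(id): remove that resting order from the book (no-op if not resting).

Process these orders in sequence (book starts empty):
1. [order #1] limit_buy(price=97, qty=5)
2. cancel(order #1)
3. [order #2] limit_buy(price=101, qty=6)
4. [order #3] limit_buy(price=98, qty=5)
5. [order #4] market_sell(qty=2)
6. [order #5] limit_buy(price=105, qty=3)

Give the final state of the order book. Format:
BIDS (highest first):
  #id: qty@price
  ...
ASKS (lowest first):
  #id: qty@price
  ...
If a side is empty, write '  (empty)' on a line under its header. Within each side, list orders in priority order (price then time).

Answer: BIDS (highest first):
  #5: 3@105
  #2: 4@101
  #3: 5@98
ASKS (lowest first):
  (empty)

Derivation:
After op 1 [order #1] limit_buy(price=97, qty=5): fills=none; bids=[#1:5@97] asks=[-]
After op 2 cancel(order #1): fills=none; bids=[-] asks=[-]
After op 3 [order #2] limit_buy(price=101, qty=6): fills=none; bids=[#2:6@101] asks=[-]
After op 4 [order #3] limit_buy(price=98, qty=5): fills=none; bids=[#2:6@101 #3:5@98] asks=[-]
After op 5 [order #4] market_sell(qty=2): fills=#2x#4:2@101; bids=[#2:4@101 #3:5@98] asks=[-]
After op 6 [order #5] limit_buy(price=105, qty=3): fills=none; bids=[#5:3@105 #2:4@101 #3:5@98] asks=[-]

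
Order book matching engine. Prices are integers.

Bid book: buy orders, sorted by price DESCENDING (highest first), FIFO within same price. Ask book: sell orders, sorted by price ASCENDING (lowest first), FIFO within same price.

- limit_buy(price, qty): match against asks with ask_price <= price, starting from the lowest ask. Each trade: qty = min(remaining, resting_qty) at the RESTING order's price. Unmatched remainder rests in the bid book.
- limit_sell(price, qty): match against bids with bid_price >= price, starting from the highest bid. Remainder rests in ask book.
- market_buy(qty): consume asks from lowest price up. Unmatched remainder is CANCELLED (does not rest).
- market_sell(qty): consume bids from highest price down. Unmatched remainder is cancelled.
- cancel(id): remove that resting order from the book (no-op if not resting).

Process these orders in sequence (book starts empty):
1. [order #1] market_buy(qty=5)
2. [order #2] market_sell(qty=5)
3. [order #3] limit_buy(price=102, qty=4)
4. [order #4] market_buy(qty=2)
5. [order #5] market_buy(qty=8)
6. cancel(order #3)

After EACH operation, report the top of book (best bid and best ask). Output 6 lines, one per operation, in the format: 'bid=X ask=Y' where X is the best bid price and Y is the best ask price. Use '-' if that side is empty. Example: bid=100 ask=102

Answer: bid=- ask=-
bid=- ask=-
bid=102 ask=-
bid=102 ask=-
bid=102 ask=-
bid=- ask=-

Derivation:
After op 1 [order #1] market_buy(qty=5): fills=none; bids=[-] asks=[-]
After op 2 [order #2] market_sell(qty=5): fills=none; bids=[-] asks=[-]
After op 3 [order #3] limit_buy(price=102, qty=4): fills=none; bids=[#3:4@102] asks=[-]
After op 4 [order #4] market_buy(qty=2): fills=none; bids=[#3:4@102] asks=[-]
After op 5 [order #5] market_buy(qty=8): fills=none; bids=[#3:4@102] asks=[-]
After op 6 cancel(order #3): fills=none; bids=[-] asks=[-]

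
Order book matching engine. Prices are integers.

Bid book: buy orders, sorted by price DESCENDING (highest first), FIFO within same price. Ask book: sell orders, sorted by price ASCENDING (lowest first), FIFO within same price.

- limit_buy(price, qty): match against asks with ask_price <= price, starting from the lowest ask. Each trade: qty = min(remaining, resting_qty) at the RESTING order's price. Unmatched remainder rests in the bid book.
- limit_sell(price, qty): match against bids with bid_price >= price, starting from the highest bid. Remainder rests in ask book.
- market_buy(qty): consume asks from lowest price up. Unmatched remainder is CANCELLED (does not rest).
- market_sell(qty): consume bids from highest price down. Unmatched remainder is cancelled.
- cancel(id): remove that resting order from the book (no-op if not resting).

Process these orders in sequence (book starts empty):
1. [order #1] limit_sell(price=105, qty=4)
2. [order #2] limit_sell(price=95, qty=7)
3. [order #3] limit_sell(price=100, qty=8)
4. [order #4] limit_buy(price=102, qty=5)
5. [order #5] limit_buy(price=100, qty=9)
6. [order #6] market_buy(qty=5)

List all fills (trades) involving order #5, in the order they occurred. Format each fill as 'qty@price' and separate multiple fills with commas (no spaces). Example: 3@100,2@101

After op 1 [order #1] limit_sell(price=105, qty=4): fills=none; bids=[-] asks=[#1:4@105]
After op 2 [order #2] limit_sell(price=95, qty=7): fills=none; bids=[-] asks=[#2:7@95 #1:4@105]
After op 3 [order #3] limit_sell(price=100, qty=8): fills=none; bids=[-] asks=[#2:7@95 #3:8@100 #1:4@105]
After op 4 [order #4] limit_buy(price=102, qty=5): fills=#4x#2:5@95; bids=[-] asks=[#2:2@95 #3:8@100 #1:4@105]
After op 5 [order #5] limit_buy(price=100, qty=9): fills=#5x#2:2@95 #5x#3:7@100; bids=[-] asks=[#3:1@100 #1:4@105]
After op 6 [order #6] market_buy(qty=5): fills=#6x#3:1@100 #6x#1:4@105; bids=[-] asks=[-]

Answer: 2@95,7@100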